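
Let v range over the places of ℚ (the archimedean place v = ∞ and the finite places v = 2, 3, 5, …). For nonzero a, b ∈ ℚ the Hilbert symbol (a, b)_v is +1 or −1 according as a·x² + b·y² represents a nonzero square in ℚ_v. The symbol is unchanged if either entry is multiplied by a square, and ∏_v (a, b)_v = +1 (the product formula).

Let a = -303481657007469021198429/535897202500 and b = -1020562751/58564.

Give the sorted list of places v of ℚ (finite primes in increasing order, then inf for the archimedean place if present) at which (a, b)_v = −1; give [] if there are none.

(a, b) ≡ (-221, -4199) mod (ℚ^×)²; places V = {2, 3, 5, 11, 13, 17, 19, 29, ∞}.
(a,b)_13: α=5, u≡1; β=1, v≡11 (mod 13); (1|13)=+1, (11|13)=-1; sign (−1)^0·+1^1·-1^5 = -1.
(a,b)_3: α=8, u≡1; β=0, v≡1 (mod 3); (1|3)=+1, (1|3)=+1; sign (−1)^0·+1^0·+1^8 = +1.
(a,b)_17: α=7, u≡9; β=3, v≡4 (mod 17); (9|17)=+1, (4|17)=+1; sign (−1)^0·+1^3·+1^7 = +1.
(a,b)_11: α=-8, u≡6; β=-4, v≡3 (mod 11); (6|11)=-1, (3|11)=+1; sign (−1)^0·-1^-4·+1^-8 = +1.
(a,b)_19: α=2, u≡9; β=1, v≡17 (mod 19); (9|19)=+1, (17|19)=+1; sign (−1)^0·+1^1·+1^2 = +1.
(a,b)_2: α=-2, β=-2; u≡3, v≡1 (mod 8); ε(u)ε(v)=1·0, αω(v)=-2·0, βω(u)=-2·1; sum ≡ 0  ⇒  +1.
(a,b)_5: α=-4, u≡4; β=0, v≡1 (mod 5); (4|5)=+1, (1|5)=+1; sign (−1)^0·+1^0·+1^-4 = +1.
(a,b)_29: α=2, u≡26; β=2, v≡4 (mod 29); (26|29)=-1, (4|29)=+1; sign (−1)^0·-1^2·+1^2 = +1.
(a,b)_∞: sgn(-221)=−, sgn(-4199)=−, so -1.
(-221, -4199 / ℚ) ramifies at {13, ∞}: a division algebra.

[13, inf]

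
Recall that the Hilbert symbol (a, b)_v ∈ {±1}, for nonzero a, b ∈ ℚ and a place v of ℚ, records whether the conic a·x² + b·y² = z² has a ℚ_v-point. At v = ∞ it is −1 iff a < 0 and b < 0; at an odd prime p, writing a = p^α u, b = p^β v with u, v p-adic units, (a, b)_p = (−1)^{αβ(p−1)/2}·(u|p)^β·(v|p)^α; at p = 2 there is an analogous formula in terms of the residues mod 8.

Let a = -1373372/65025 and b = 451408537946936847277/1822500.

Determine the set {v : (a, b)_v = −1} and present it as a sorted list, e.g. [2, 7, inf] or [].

[31, 43]

Mod squares: a ≡ -143, b ≡ 2304757. Check v ∈ {∞, 2, 3, 5, 7, 11, 13, 17, 19, 31, 41, 43}.
v=13: a=13^1·(≡6), b=13^3·(≡7) mod 13; (6|13)=-1, (7|13)=-1; (−1)^{1·3·6}·(-1)^3·(-1)^1 = +1.
v=11: a=11^1·(≡5), b=11^4·(≡1) mod 11; (5|11)=+1, (1|11)=+1; (−1)^{1·4·5}·(+1)^4·(+1)^1 = +1.
v=43: a=43^0·(≡34), b=43^1·(≡1) mod 43; (34|43)=-1, (1|43)=+1; (−1)^{0·1·21}·(-1)^1·(+1)^0 = -1.
v=∞: -143 < 0 and 2304757 > 0  ⇒  (a,b)_∞ = +1.
v=17: a=17^-2·(≡6), b=17^0·(≡13) mod 17; (6|17)=-1, (13|17)=+1; (−1)^{-2·0·8}·(-1)^0·(+1)^-2 = +1.
v=41: a=41^0·(≡36), b=41^2·(≡13) mod 41; (36|41)=+1, (13|41)=-1; (−1)^{0·2·20}·(+1)^2·(-1)^0 = +1.
v=31: a=31^0·(≡27), b=31^3·(≡16) mod 31; (27|31)=-1, (16|31)=+1; (−1)^{0·3·15}·(-1)^3·(+1)^0 = -1.
v=19: a=19^0·(≡17), b=19^1·(≡7) mod 19; (17|19)=+1, (7|19)=+1; (−1)^{0·1·9}·(+1)^1·(+1)^0 = +1.
v=3: a=3^-2·(≡1), b=3^-6·(≡1) mod 3; (1|3)=+1, (1|3)=+1; (−1)^{-2·-6·1}·(+1)^-6·(+1)^-2 = +1.
v=5: a=5^-2·(≡3), b=5^-4·(≡2) mod 5; (3|5)=-1, (2|5)=-1; (−1)^{-2·-4·2}·(-1)^-4·(-1)^-2 = +1.
v=7: a=7^4·(≡1), b=7^3·(≡6) mod 7; (1|7)=+1, (6|7)=-1; (−1)^{4·3·3}·(+1)^3·(-1)^4 = +1.
v=2: v_2(a)=2, v_2(b)=-2; units ≡ 1, 5 (mod 8); ε·ε+αω+βω = 0·0+2·1+-2·0 ≡ 0  ⇒  (a,b)_2 = +1.
|Ram(-143, 2304757)| = 2, even; anisotropic at {31, 43}.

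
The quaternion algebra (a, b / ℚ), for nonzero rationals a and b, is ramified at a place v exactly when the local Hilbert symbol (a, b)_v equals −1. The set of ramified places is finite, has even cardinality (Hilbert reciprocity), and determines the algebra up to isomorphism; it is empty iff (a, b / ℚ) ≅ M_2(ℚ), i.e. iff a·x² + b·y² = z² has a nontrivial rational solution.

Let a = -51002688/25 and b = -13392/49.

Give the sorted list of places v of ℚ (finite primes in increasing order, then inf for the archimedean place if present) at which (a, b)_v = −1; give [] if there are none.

[2, 3, 11, 19, 41, inf]

Mod squares: a ≡ -796917, b ≡ -93. Check v ∈ {∞, 2, 3, 5, 7, 11, 19, 31, 41}.
v=31: a=31^1·(≡13), b=31^1·(≡7) mod 31; (13|31)=-1, (7|31)=+1; (−1)^{1·1·15}·(-1)^1·(+1)^1 = +1.
v=19: a=19^1·(≡1), b=19^0·(≡2) mod 19; (1|19)=+1, (2|19)=-1; (−1)^{1·0·9}·(+1)^0·(-1)^1 = -1.
v=5: a=5^-2·(≡2), b=5^0·(≡2) mod 5; (2|5)=-1, (2|5)=-1; (−1)^{-2·0·2}·(-1)^0·(-1)^-2 = +1.
v=11: a=11^1·(≡8), b=11^0·(≡10) mod 11; (8|11)=-1, (10|11)=-1; (−1)^{1·0·5}·(-1)^0·(-1)^1 = -1.
v=∞: -796917 < 0 and -93 < 0  ⇒  (a,b)_∞ = -1.
v=41: a=41^1·(≡12), b=41^0·(≡7) mod 41; (12|41)=-1, (7|41)=-1; (−1)^{1·0·20}·(-1)^0·(-1)^1 = -1.
v=2: v_2(a)=6, v_2(b)=4; units ≡ 3, 3 (mod 8); ε·ε+αω+βω = 1·1+6·1+4·1 ≡ 1  ⇒  (a,b)_2 = -1.
v=3: a=3^1·(≡2), b=3^3·(≡2) mod 3; (2|3)=-1, (2|3)=-1; (−1)^{1·3·1}·(-1)^3·(-1)^1 = -1.
v=7: a=7^0·(≡3), b=7^-2·(≡6) mod 7; (3|7)=-1, (6|7)=-1; (−1)^{0·-2·3}·(-1)^-2·(-1)^0 = +1.
(-796917, -93 / ℚ) ramifies at {2, 3, 11, 19, 41, ∞}: a division algebra.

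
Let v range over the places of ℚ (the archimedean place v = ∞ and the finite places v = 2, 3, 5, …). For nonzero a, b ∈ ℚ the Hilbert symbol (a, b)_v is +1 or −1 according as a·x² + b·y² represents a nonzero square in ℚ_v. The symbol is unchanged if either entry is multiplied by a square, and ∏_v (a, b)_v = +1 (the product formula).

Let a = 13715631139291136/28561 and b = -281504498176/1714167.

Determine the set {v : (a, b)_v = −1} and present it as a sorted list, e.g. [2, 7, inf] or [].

[2, 11]

(a, b) ≡ (374, -782) mod (ℚ^×)²; places V = {2, 3, 7, 11, 13, 17, 23, 47, ∞}.
(a,b)_11: α=5, u≡3; β=4, v≡7 (mod 11); (3|11)=+1, (7|11)=-1; sign (−1)^0·+1^4·-1^5 = -1.
(a,b)_∞: sgn(374)=+, sgn(-782)=−, so +1.
(a,b)_2: α=15, β=9; u≡3, v≡1 (mod 8); ε(u)ε(v)=1·0, αω(v)=15·0, βω(u)=9·1; sum ≡ 1  ⇒  -1.
(a,b)_47: α=0, u≡44; β=2, v≡21 (mod 47); (44|47)=-1, (21|47)=+1; sign (−1)^0·-1^2·+1^0 = +1.
(a,b)_3: α=0, u≡2; β=-2, v≡1 (mod 3); (2|3)=-1, (1|3)=+1; sign (−1)^0·-1^-2·+1^0 = +1.
(a,b)_13: α=-4, u≡3; β=-2, v≡7 (mod 13); (3|13)=+1, (7|13)=-1; sign (−1)^0·+1^-2·-1^-4 = +1.
(a,b)_23: α=2, u≡6; β=-1, v≡6 (mod 23); (6|23)=+1, (6|23)=+1; sign (−1)^0·+1^-1·+1^2 = +1.
(a,b)_17: α=3, u≡10; β=1, v≡7 (mod 17); (10|17)=-1, (7|17)=-1; sign (−1)^0·-1^1·-1^3 = +1.
(a,b)_7: α=0, u≡6; β=-2, v≡2 (mod 7); (6|7)=-1, (2|7)=+1; sign (−1)^0·-1^-2·+1^0 = +1.
Ram(374, -782) = {2, 11}; no ℚ_2-point on the conic.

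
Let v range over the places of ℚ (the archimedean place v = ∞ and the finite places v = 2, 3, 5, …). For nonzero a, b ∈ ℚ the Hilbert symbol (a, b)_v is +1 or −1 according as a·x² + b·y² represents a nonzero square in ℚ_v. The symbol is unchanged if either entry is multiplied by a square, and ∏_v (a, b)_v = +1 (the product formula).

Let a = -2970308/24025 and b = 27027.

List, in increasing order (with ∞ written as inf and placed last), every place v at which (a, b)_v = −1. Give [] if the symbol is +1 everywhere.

(a, b) ≡ (-17, 3003) mod (ℚ^×)²; places V = {2, 3, 5, 7, 11, 13, 17, 19, 31, ∞}.
(a,b)_5: α=-2, u≡2; β=0, v≡2 (mod 5); (2|5)=-1, (2|5)=-1; sign (−1)^0·-1^0·-1^-2 = +1.
(a,b)_17: α=1, u≡9; β=0, v≡14 (mod 17); (9|17)=+1, (14|17)=-1; sign (−1)^0·+1^0·-1^1 = -1.
(a,b)_31: α=-2, u≡2; β=0, v≡26 (mod 31); (2|31)=+1, (26|31)=-1; sign (−1)^0·+1^0·-1^-2 = +1.
(a,b)_7: α=0, u≡2; β=1, v≡4 (mod 7); (2|7)=+1, (4|7)=+1; sign (−1)^0·+1^1·+1^0 = +1.
(a,b)_11: α=2, u≡4; β=1, v≡4 (mod 11); (4|11)=+1, (4|11)=+1; sign (−1)^0·+1^1·+1^2 = +1.
(a,b)_2: α=2, β=0; u≡7, v≡3 (mod 8); ε(u)ε(v)=1·1, αω(v)=2·1, βω(u)=0·0; sum ≡ 1  ⇒  -1.
(a,b)_13: α=0, u≡10; β=1, v≡12 (mod 13); (10|13)=+1, (12|13)=+1; sign (−1)^0·+1^1·+1^0 = +1.
(a,b)_3: α=0, u≡1; β=3, v≡2 (mod 3); (1|3)=+1, (2|3)=-1; sign (−1)^0·+1^3·-1^0 = +1.
(a,b)_∞: sgn(-17)=−, sgn(3003)=+, so +1.
(a,b)_19: α=2, u≡2; β=0, v≡9 (mod 19); (2|19)=-1, (9|19)=+1; sign (−1)^0·-1^0·+1^2 = +1.
|Ram(-17, 3003)| = 2, even; anisotropic at {2, 17}.

[2, 17]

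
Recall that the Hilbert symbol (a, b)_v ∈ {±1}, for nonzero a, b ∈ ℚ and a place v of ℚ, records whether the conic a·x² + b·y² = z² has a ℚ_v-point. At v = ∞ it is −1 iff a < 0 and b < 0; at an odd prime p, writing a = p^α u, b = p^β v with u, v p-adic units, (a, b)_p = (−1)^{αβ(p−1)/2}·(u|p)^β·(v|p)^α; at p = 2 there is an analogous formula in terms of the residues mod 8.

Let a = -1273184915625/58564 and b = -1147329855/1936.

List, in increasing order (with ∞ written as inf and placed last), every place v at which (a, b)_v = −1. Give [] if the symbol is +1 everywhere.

[3, 5, 37, inf]

(a, b) ≡ (-4619265, -53095) mod (ℚ^×)²; places V = {2, 3, 5, 7, 11, 29, 37, 41, ∞}.
(a,b)_11: α=-4, u≡1; β=-2, v≡2 (mod 11); (1|11)=+1, (2|11)=-1; sign (−1)^0·+1^-2·-1^-4 = +1.
(a,b)_2: α=-2, β=-4; u≡7, v≡1 (mod 8); ε(u)ε(v)=1·0, αω(v)=-2·0, βω(u)=-4·0; sum ≡ 0  ⇒  +1.
(a,b)_3: α=3, u≡1; β=2, v≡2 (mod 3); (1|3)=+1, (2|3)=-1; sign (−1)^0·+1^2·-1^3 = -1.
(a,b)_41: α=1, u≡12; β=1, v≡22 (mod 41); (12|41)=-1, (22|41)=-1; sign (−1)^0·-1^1·-1^1 = +1.
(a,b)_7: α=3, u≡4; β=5, v≡5 (mod 7); (4|7)=+1, (5|7)=-1; sign (−1)^1·+1^5·-1^3 = +1.
(a,b)_∞: sgn(-4619265)=−, sgn(-53095)=−, so -1.
(a,b)_29: α=1, u≡15; β=0, v≡6 (mod 29); (15|29)=-1, (6|29)=+1; sign (−1)^0·-1^0·+1^1 = +1.
(a,b)_37: α=1, u≡12; β=1, v≡13 (mod 37); (12|37)=+1, (13|37)=-1; sign (−1)^0·+1^1·-1^1 = -1.
(a,b)_5: α=5, u≡3; β=1, v≡4 (mod 5); (3|5)=-1, (4|5)=+1; sign (−1)^0·-1^1·+1^5 = -1.
|Ram(-4619265, -53095)| = 4, even; anisotropic at {3, 5, 37, ∞}.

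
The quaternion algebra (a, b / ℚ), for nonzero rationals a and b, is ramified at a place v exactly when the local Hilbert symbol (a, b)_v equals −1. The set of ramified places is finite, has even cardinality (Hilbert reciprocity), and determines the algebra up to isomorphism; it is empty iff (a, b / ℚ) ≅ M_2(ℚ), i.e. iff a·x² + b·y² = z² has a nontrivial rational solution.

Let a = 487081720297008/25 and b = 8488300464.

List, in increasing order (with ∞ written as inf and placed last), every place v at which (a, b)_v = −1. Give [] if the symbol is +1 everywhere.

[2, 29]

(a, b) ≡ (15283, 70091) mod (ℚ^×)²; places V = {2, 3, 5, 7, 17, 19, 29, 31, ∞}.
(a,b)_3: α=8, u≡1; β=2, v≡2 (mod 3); (1|3)=+1, (2|3)=-1; sign (−1)^0·+1^2·-1^8 = +1.
(a,b)_5: α=-2, u≡3; β=0, v≡4 (mod 5); (3|5)=-1, (4|5)=+1; sign (−1)^0·-1^0·+1^-2 = +1.
(a,b)_2: α=4, β=4; u≡3, v≡3 (mod 8); ε(u)ε(v)=1·1, αω(v)=4·1, βω(u)=4·1; sum ≡ 1  ⇒  -1.
(a,b)_29: α=3, u≡7; β=2, v≡2 (mod 29); (7|29)=+1, (2|29)=-1; sign (−1)^0·+1^2·-1^3 = -1.
(a,b)_∞: sgn(15283)=+, sgn(70091)=+, so +1.
(a,b)_31: α=1, u≡28; β=1, v≡26 (mod 31); (28|31)=+1, (26|31)=-1; sign (−1)^1·+1^1·-1^1 = +1.
(a,b)_17: α=1, u≡9; β=1, v≡15 (mod 17); (9|17)=+1, (15|17)=+1; sign (−1)^0·+1^1·+1^1 = +1.
(a,b)_7: α=0, u≡1; β=1, v≡5 (mod 7); (1|7)=+1, (5|7)=-1; sign (−1)^0·+1^1·-1^0 = +1.
(a,b)_19: α=2, u≡9; β=1, v≡13 (mod 19); (9|19)=+1, (13|19)=-1; sign (−1)^0·+1^1·-1^2 = +1.
|Ram(15283, 70091)| = 2, even; anisotropic at {2, 29}.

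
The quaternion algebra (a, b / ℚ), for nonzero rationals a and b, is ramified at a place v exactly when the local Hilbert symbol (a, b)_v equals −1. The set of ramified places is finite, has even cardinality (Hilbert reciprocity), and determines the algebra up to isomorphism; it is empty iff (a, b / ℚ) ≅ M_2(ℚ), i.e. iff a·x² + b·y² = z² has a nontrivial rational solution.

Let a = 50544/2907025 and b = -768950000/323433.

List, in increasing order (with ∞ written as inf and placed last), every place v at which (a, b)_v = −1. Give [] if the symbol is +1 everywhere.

Mod squares: a ≡ 39, b ≡ -15015. Check v ∈ {∞, 2, 3, 5, 7, 11, 13, 31}.
v=31: a=31^-2·(≡18), b=31^0·(≡4) mod 31; (18|31)=+1, (4|31)=+1; (−1)^{-2·0·15}·(+1)^0·(+1)^-2 = +1.
v=3: a=3^5·(≡1), b=3^-5·(≡2) mod 3; (1|3)=+1, (2|3)=-1; (−1)^{5·-5·1}·(+1)^-5·(-1)^5 = +1.
v=13: a=13^1·(≡10), b=13^3·(≡2) mod 13; (10|13)=+1, (2|13)=-1; (−1)^{1·3·6}·(+1)^3·(-1)^1 = -1.
v=7: a=7^0·(≡2), b=7^1·(≡4) mod 7; (2|7)=+1, (4|7)=+1; (−1)^{0·1·3}·(+1)^1·(+1)^0 = +1.
v=∞: 39 > 0 and -15015 < 0  ⇒  (a,b)_∞ = +1.
v=5: a=5^-2·(≡4), b=5^5·(≡2) mod 5; (4|5)=+1, (2|5)=-1; (−1)^{-2·5·2}·(+1)^5·(-1)^-2 = +1.
v=2: v_2(a)=4, v_2(b)=4; units ≡ 7, 1 (mod 8); ε·ε+αω+βω = 1·0+4·0+4·0 ≡ 0  ⇒  (a,b)_2 = +1.
v=11: a=11^-2·(≡10), b=11^-3·(≡6) mod 11; (10|11)=-1, (6|11)=-1; (−1)^{-2·-3·5}·(-1)^-3·(-1)^-2 = -1.
|Ram(39, -15015)| = 2, even; anisotropic at {11, 13}.

[11, 13]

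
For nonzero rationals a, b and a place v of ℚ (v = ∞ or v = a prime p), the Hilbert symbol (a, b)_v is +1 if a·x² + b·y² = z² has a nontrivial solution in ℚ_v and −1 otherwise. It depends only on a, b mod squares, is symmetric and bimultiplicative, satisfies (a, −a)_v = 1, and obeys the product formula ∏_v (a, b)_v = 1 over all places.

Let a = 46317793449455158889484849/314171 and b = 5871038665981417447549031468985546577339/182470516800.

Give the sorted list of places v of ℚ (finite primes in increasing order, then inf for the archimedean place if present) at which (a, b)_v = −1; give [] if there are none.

[2, 3, 11, 19, 41, 47]

(a, b) ≡ (437019, 797048043) mod (ℚ^×)²; places V = {2, 3, 5, 7, 11, 13, 17, 19, 37, 41, 43, 47, ∞}.
(a,b)_19: α=1, u≡6; β=1, v≡5 (mod 19); (6|19)=+1, (5|19)=+1; sign (−1)^1·+1^1·+1^1 = -1.
(a,b)_5: α=0, u≡4; β=-2, v≡2 (mod 5); (4|5)=+1, (2|5)=-1; sign (−1)^0·+1^-2·-1^0 = +1.
(a,b)_13: α=-4, u≡7; β=-4, v≡12 (mod 13); (7|13)=-1, (12|13)=+1; sign (−1)^0·-1^-4·+1^-4 = +1.
(a,b)_7: α=2, u≡1; β=4, v≡1 (mod 7); (1|7)=+1, (1|7)=+1; sign (−1)^0·+1^4·+1^2 = +1.
(a,b)_∞: sgn(437019)=+, sgn(797048043)=+, so +1.
(a,b)_41: α=3, u≡36; β=4, v≡34 (mod 41); (36|41)=+1, (34|41)=-1; sign (−1)^0·+1^4·-1^3 = -1.
(a,b)_47: α=2, u≡20; β=3, v≡22 (mod 47); (20|47)=-1, (22|47)=-1; sign (−1)^0·-1^3·-1^2 = -1.
(a,b)_2: α=0, β=-6; u≡3, v≡3 (mod 8); ε(u)ε(v)=1·1, αω(v)=0·1, βω(u)=-6·1; sum ≡ 1  ⇒  -1.
(a,b)_43: α=4, u≡24; β=7, v≡3 (mod 43); (24|43)=+1, (3|43)=-1; sign (−1)^0·+1^7·-1^4 = +1.
(a,b)_11: α=-1, u≡8; β=-3, v≡6 (mod 11); (8|11)=-1, (6|11)=-1; sign (−1)^1·-1^-3·-1^-1 = -1.
(a,b)_37: α=4, u≡16; β=7, v≡13 (mod 37); (16|37)=+1, (13|37)=-1; sign (−1)^0·+1^7·-1^4 = +1.
(a,b)_3: α=1, u≡2; β=-1, v≡2 (mod 3); (2|3)=-1, (2|3)=-1; sign (−1)^1·-1^-1·-1^1 = -1.
(a,b)_17: α=1, u≡10; β=1, v≡10 (mod 17); (10|17)=-1, (10|17)=-1; sign (−1)^0·-1^1·-1^1 = +1.
(437019, 797048043 / ℚ) ramifies at {2, 3, 11, 19, 41, 47}: a division algebra.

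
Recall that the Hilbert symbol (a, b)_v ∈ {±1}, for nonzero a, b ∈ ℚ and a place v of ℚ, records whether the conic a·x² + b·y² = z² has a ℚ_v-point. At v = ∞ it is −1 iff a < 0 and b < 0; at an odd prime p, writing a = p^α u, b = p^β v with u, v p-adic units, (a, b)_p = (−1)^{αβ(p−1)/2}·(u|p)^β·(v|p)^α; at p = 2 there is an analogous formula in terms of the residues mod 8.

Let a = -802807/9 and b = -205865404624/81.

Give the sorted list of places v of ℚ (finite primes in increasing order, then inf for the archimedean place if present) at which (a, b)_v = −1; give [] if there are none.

Mod squares: a ≡ -802807, b ≡ -6061. Check v ∈ {∞, 2, 3, 11, 19, 29, 31, 47}.
v=19: a=19^1·(≡13), b=19^1·(≡1) mod 19; (13|19)=-1, (1|19)=+1; (−1)^{1·1·9}·(-1)^1·(+1)^1 = +1.
v=2: v_2(a)=0, v_2(b)=4; units ≡ 1, 3 (mod 8); ε·ε+αω+βω = 0·1+0·1+4·0 ≡ 0  ⇒  (a,b)_2 = +1.
v=29: a=29^1·(≡11), b=29^1·(≡1) mod 29; (11|29)=-1, (1|29)=+1; (−1)^{1·1·14}·(-1)^1·(+1)^1 = -1.
v=∞: -802807 < 0 and -6061 < 0  ⇒  (a,b)_∞ = -1.
v=31: a=31^1·(≡9), b=31^2·(≡26) mod 31; (9|31)=+1, (26|31)=-1; (−1)^{1·2·15}·(+1)^2·(-1)^1 = -1.
v=47: a=47^1·(≡3), b=47^2·(≡17) mod 47; (3|47)=+1, (17|47)=+1; (−1)^{1·2·23}·(+1)^2·(+1)^1 = +1.
v=11: a=11^0·(≡8), b=11^1·(≡10) mod 11; (8|11)=-1, (10|11)=-1; (−1)^{0·1·5}·(-1)^1·(-1)^0 = -1.
v=3: a=3^-2·(≡2), b=3^-4·(≡2) mod 3; (2|3)=-1, (2|3)=-1; (−1)^{-2·-4·1}·(-1)^-4·(-1)^-2 = +1.
(-802807, -6061 / ℚ) ramifies at {11, 29, 31, ∞}: a division algebra.

[11, 29, 31, inf]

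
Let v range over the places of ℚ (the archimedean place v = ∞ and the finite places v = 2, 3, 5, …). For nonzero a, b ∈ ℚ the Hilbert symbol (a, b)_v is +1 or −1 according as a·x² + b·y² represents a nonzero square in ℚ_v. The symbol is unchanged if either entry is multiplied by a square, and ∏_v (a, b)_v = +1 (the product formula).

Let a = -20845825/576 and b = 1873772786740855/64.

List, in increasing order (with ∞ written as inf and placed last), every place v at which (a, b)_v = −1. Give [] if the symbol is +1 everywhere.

(a, b) ≡ (-17017, 55) mod (ℚ^×)²; places V = {2, 3, 5, 7, 11, 13, 17, ∞}.
(a,b)_2: α=-6, β=-6; u≡7, v≡7 (mod 8); ε(u)ε(v)=1·1, αω(v)=-6·0, βω(u)=-6·0; sum ≡ 1  ⇒  -1.
(a,b)_13: α=1, u≡3; β=2, v≡9 (mod 13); (3|13)=+1, (9|13)=+1; sign (−1)^0·+1^2·+1^1 = +1.
(a,b)_7: α=3, u≡3; β=8, v≡3 (mod 7); (3|7)=-1, (3|7)=-1; sign (−1)^0·-1^8·-1^3 = -1.
(a,b)_11: α=1, u≡4; β=3, v≡5 (mod 11); (4|11)=+1, (5|11)=+1; sign (−1)^1·+1^3·+1^1 = -1.
(a,b)_17: α=1, u≡16; β=2, v≡15 (mod 17); (16|17)=+1, (15|17)=+1; sign (−1)^0·+1^2·+1^1 = +1.
(a,b)_∞: sgn(-17017)=−, sgn(55)=+, so +1.
(a,b)_5: α=2, u≡2; β=1, v≡4 (mod 5); (2|5)=-1, (4|5)=+1; sign (−1)^0·-1^1·+1^2 = -1.
(a,b)_3: α=-2, u≡2; β=0, v≡1 (mod 3); (2|3)=-1, (1|3)=+1; sign (−1)^0·-1^0·+1^-2 = +1.
Ram(-17017, 55) = {2, 5, 7, 11}; no ℚ_2-point on the conic.

[2, 5, 7, 11]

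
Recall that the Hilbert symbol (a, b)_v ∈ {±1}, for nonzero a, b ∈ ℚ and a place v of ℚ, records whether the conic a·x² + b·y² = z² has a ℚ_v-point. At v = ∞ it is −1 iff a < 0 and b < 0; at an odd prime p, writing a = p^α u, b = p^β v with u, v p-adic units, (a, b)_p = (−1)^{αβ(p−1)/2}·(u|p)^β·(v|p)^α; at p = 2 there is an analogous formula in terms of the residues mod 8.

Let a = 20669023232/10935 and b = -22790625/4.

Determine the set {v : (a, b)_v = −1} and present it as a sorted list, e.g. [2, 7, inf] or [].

Mod squares: a ≡ 838695, b ≡ -36465. Check v ∈ {∞, 2, 3, 5, 11, 13, 17, 19, 23}.
v=19: a=19^2·(≡16), b=19^0·(≡2) mod 19; (16|19)=+1, (2|19)=-1; (−1)^{2·0·9}·(+1)^0·(-1)^2 = +1.
v=∞: 838695 > 0 and -36465 < 0  ⇒  (a,b)_∞ = +1.
v=17: a=17^1·(≡15), b=17^1·(≡3) mod 17; (15|17)=+1, (3|17)=-1; (−1)^{1·1·8}·(+1)^1·(-1)^1 = -1.
v=23: a=23^1·(≡22), b=23^0·(≡13) mod 23; (22|23)=-1, (13|23)=+1; (−1)^{1·0·11}·(-1)^0·(+1)^1 = +1.
v=11: a=11^1·(≡9), b=11^1·(≡2) mod 11; (9|11)=+1, (2|11)=-1; (−1)^{1·1·5}·(+1)^1·(-1)^1 = +1.
v=2: v_2(a)=10, v_2(b)=-2; units ≡ 7, 7 (mod 8); ε·ε+αω+βω = 1·1+10·0+-2·0 ≡ 1  ⇒  (a,b)_2 = -1.
v=3: a=3^-7·(≡1), b=3^1·(≡1) mod 3; (1|3)=+1, (1|3)=+1; (−1)^{-7·1·1}·(+1)^1·(+1)^-7 = -1.
v=5: a=5^-1·(≡1), b=5^5·(≡3) mod 5; (1|5)=+1, (3|5)=-1; (−1)^{-1·5·2}·(+1)^5·(-1)^-1 = -1.
v=13: a=13^1·(≡4), b=13^1·(≡4) mod 13; (4|13)=+1, (4|13)=+1; (−1)^{1·1·6}·(+1)^1·(+1)^1 = +1.
|Ram(838695, -36465)| = 4, even; anisotropic at {2, 3, 5, 17}.

[2, 3, 5, 17]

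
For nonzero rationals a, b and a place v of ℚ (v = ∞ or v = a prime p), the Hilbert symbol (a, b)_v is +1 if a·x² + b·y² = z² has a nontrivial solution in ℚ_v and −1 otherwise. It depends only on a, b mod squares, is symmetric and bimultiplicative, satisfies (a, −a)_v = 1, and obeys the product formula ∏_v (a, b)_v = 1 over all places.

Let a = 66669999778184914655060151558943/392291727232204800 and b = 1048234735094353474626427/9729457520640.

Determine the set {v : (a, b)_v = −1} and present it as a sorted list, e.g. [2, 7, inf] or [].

(a, b) ≡ (39606, 124845) mod (ℚ^×)²; places V = {2, 3, 5, 7, 11, 13, 17, 19, 23, 29, 41, 43, ∞}.
(a,b)_5: α=-2, u≡4; β=-1, v≡4 (mod 5); (4|5)=+1, (4|5)=+1; sign (−1)^0·+1^-1·+1^-2 = +1.
(a,b)_13: α=-2, u≡11; β=-2, v≡2 (mod 13); (11|13)=-1, (2|13)=-1; sign (−1)^0·-1^-2·-1^-2 = +1.
(a,b)_11: α=-4, u≡7; β=-4, v≡10 (mod 11); (7|11)=-1, (10|11)=-1; sign (−1)^0·-1^-4·-1^-4 = +1.
(a,b)_29: α=2, u≡12; β=1, v≡6 (mod 29); (12|29)=-1, (6|29)=+1; sign (−1)^0·-1^1·+1^2 = -1.
(a,b)_43: α=8, u≡32; β=6, v≡13 (mod 43); (32|43)=-1, (13|43)=+1; sign (−1)^0·-1^6·+1^8 = +1.
(a,b)_7: α=-1, u≡4; β=1, v≡3 (mod 7); (4|7)=+1, (3|7)=-1; sign (−1)^1·+1^1·-1^-1 = +1.
(a,b)_2: α=-25, β=-18; u≡3, v≡5 (mod 8); ε(u)ε(v)=1·0, αω(v)=-25·1, βω(u)=-18·1; sum ≡ 1  ⇒  -1.
(a,b)_19: α=6, u≡13; β=4, v≡12 (mod 19); (13|19)=-1, (12|19)=-1; sign (−1)^0·-1^4·-1^6 = +1.
(a,b)_23: α=3, u≡11; β=2, v≡13 (mod 23); (11|23)=-1, (13|23)=+1; sign (−1)^0·-1^2·+1^3 = +1.
(a,b)_∞: sgn(39606)=+, sgn(124845)=+, so +1.
(a,b)_3: α=-3, u≡2; β=-1, v≡2 (mod 3); (2|3)=-1, (2|3)=-1; sign (−1)^1·-1^-1·-1^-3 = -1.
(a,b)_41: α=1, u≡8; β=1, v≡15 (mod 41); (8|41)=+1, (15|41)=-1; sign (−1)^0·+1^1·-1^1 = -1.
(a,b)_17: α=2, u≡4; β=2, v≡6 (mod 17); (4|17)=+1, (6|17)=-1; sign (−1)^0·+1^2·-1^2 = +1.
(39606, 124845 / ℚ) ramifies at {2, 3, 29, 41}: a division algebra.

[2, 3, 29, 41]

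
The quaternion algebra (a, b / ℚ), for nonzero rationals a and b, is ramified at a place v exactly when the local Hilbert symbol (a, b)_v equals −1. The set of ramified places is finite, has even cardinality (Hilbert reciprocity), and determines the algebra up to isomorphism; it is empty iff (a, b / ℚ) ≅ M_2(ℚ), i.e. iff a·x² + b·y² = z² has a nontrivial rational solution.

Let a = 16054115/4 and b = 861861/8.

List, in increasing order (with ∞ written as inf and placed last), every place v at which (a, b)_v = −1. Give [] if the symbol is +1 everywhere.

[2, 3, 5, 7, 11, 23]

(a, b) ≡ (327635, 35178) mod (ℚ^×)²; places V = {2, 3, 5, 7, 11, 13, 23, 37, 41, ∞}.
(a,b)_2: α=-2, β=-3; u≡3, v≡5 (mod 8); ε(u)ε(v)=1·0, αω(v)=-2·1, βω(u)=-3·1; sum ≡ 1  ⇒  -1.
(a,b)_23: α=1, u≡6; β=0, v≡15 (mod 23); (6|23)=+1, (15|23)=-1; sign (−1)^0·+1^0·-1^1 = -1.
(a,b)_13: α=0, u≡3; β=1, v≡11 (mod 13); (3|13)=+1, (11|13)=-1; sign (−1)^0·+1^1·-1^0 = +1.
(a,b)_37: α=1, u≡36; β=0, v≡21 (mod 37); (36|37)=+1, (21|37)=+1; sign (−1)^0·+1^0·+1^1 = +1.
(a,b)_∞: sgn(327635)=+, sgn(35178)=+, so +1.
(a,b)_7: α=3, u≡6; β=2, v≡5 (mod 7); (6|7)=-1, (5|7)=-1; sign (−1)^0·-1^2·-1^3 = -1.
(a,b)_11: α=1, u≡10; β=1, v≡8 (mod 11); (10|11)=-1, (8|11)=-1; sign (−1)^1·-1^1·-1^1 = -1.
(a,b)_3: α=0, u≡2; β=1, v≡2 (mod 3); (2|3)=-1, (2|3)=-1; sign (−1)^0·-1^1·-1^0 = -1.
(a,b)_5: α=1, u≡2; β=0, v≡2 (mod 5); (2|5)=-1, (2|5)=-1; sign (−1)^0·-1^0·-1^1 = -1.
(a,b)_41: α=0, u≡8; β=1, v≡19 (mod 41); (8|41)=+1, (19|41)=-1; sign (−1)^0·+1^1·-1^0 = +1.
|Ram(327635, 35178)| = 6, even; anisotropic at {2, 3, 5, 7, 11, 23}.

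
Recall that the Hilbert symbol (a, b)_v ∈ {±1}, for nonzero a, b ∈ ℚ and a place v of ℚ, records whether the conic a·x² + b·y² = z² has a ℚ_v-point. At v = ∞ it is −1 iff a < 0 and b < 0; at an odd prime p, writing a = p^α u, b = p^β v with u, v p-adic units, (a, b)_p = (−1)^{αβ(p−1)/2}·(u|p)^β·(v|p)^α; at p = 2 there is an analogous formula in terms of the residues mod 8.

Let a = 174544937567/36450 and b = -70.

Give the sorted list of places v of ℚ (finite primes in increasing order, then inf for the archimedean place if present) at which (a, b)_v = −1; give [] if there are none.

Mod squares: a ≡ 286, b ≡ -70. Check v ∈ {∞, 2, 3, 5, 7, 11, 13, 23, 31}.
v=3: a=3^-6·(≡1), b=3^0·(≡2) mod 3; (1|3)=+1, (2|3)=-1; (−1)^{-6·0·1}·(+1)^0·(-1)^-6 = +1.
v=13: a=13^1·(≡10), b=13^0·(≡8) mod 13; (10|13)=+1, (8|13)=-1; (−1)^{1·0·6}·(+1)^0·(-1)^1 = -1.
v=31: a=31^2·(≡25), b=31^0·(≡23) mod 31; (25|31)=+1, (23|31)=-1; (−1)^{2·0·15}·(+1)^0·(-1)^2 = +1.
v=2: v_2(a)=-1, v_2(b)=1; units ≡ 7, 5 (mod 8); ε·ε+αω+βω = 1·0+-1·1+1·0 ≡ 1  ⇒  (a,b)_2 = -1.
v=7: a=7^4·(≡3), b=7^1·(≡4) mod 7; (3|7)=-1, (4|7)=+1; (−1)^{4·1·3}·(-1)^1·(+1)^4 = -1.
v=11: a=11^1·(≡5), b=11^0·(≡7) mod 11; (5|11)=+1, (7|11)=-1; (−1)^{1·0·5}·(+1)^0·(-1)^1 = -1.
v=5: a=5^-2·(≡4), b=5^1·(≡1) mod 5; (4|5)=+1, (1|5)=+1; (−1)^{-2·1·2}·(+1)^1·(+1)^-2 = +1.
v=23: a=23^2·(≡22), b=23^0·(≡22) mod 23; (22|23)=-1, (22|23)=-1; (−1)^{2·0·11}·(-1)^0·(-1)^2 = +1.
v=∞: 286 > 0 and -70 < 0  ⇒  (a,b)_∞ = +1.
(286, -70 / ℚ) ramifies at {2, 7, 11, 13}: a division algebra.

[2, 7, 11, 13]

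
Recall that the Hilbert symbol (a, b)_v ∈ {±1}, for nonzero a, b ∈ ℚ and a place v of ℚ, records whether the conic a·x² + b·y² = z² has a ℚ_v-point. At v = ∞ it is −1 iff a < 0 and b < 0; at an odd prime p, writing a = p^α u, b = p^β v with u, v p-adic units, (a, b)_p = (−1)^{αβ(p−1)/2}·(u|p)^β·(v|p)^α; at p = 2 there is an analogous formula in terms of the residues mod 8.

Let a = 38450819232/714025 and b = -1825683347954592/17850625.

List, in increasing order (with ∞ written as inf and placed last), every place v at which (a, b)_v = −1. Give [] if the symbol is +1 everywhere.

Mod squares: a ≡ 4522, b ≡ -42. Check v ∈ {∞, 2, 3, 5, 7, 13, 17, 19}.
v=3: a=3^12·(≡1), b=3^13·(≡1) mod 3; (1|3)=+1, (1|3)=+1; (−1)^{12·13·1}·(+1)^13·(+1)^12 = +1.
v=∞: 4522 > 0 and -42 < 0  ⇒  (a,b)_∞ = +1.
v=7: a=7^1·(≡1), b=7^3·(≡1) mod 7; (1|7)=+1, (1|7)=+1; (−1)^{1·3·3}·(+1)^3·(+1)^1 = -1.
v=13: a=13^-4·(≡6), b=13^-4·(≡4) mod 13; (6|13)=-1, (4|13)=+1; (−1)^{-4·-4·6}·(-1)^-4·(+1)^-4 = +1.
v=5: a=5^-2·(≡2), b=5^-4·(≡3) mod 5; (2|5)=-1, (3|5)=-1; (−1)^{-2·-4·2}·(-1)^-4·(-1)^-2 = +1.
v=2: v_2(a)=5, v_2(b)=5; units ≡ 5, 3 (mod 8); ε·ε+αω+βω = 0·1+5·1+5·1 ≡ 0  ⇒  (a,b)_2 = +1.
v=17: a=17^1·(≡3), b=17^2·(≡13) mod 17; (3|17)=-1, (13|17)=+1; (−1)^{1·2·8}·(-1)^2·(+1)^1 = +1.
v=19: a=19^1·(≡10), b=19^2·(≡15) mod 19; (10|19)=-1, (15|19)=-1; (−1)^{1·2·9}·(-1)^2·(-1)^1 = -1.
Ram(4522, -42) = {7, 19}; no ℚ_7-point on the conic.

[7, 19]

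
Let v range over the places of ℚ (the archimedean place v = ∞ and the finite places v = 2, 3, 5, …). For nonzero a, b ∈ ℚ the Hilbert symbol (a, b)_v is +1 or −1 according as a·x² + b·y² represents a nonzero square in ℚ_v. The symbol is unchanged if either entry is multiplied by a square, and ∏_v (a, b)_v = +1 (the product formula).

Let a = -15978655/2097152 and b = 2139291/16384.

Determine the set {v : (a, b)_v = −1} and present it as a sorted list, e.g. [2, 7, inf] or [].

(a, b) ≡ (-110, 11) mod (ℚ^×)²; places V = {2, 3, 5, 7, 11, ∞}.
(a,b)_3: α=0, u≡1; β=4, v≡2 (mod 3); (1|3)=+1, (2|3)=-1; sign (−1)^0·+1^4·-1^0 = +1.
(a,b)_2: α=-21, β=-14; u≡1, v≡3 (mod 8); ε(u)ε(v)=0·1, αω(v)=-21·1, βω(u)=-14·0; sum ≡ 1  ⇒  -1.
(a,b)_11: α=3, u≡9; β=1, v≡9 (mod 11); (9|11)=+1, (9|11)=+1; sign (−1)^1·+1^1·+1^3 = -1.
(a,b)_7: α=4, u≡2; β=4, v≡4 (mod 7); (2|7)=+1, (4|7)=+1; sign (−1)^0·+1^4·+1^4 = +1.
(a,b)_∞: sgn(-110)=−, sgn(11)=+, so +1.
(a,b)_5: α=1, u≡2; β=0, v≡4 (mod 5); (2|5)=-1, (4|5)=+1; sign (−1)^0·-1^0·+1^1 = +1.
Ram(-110, 11) = {2, 11}; no ℚ_2-point on the conic.

[2, 11]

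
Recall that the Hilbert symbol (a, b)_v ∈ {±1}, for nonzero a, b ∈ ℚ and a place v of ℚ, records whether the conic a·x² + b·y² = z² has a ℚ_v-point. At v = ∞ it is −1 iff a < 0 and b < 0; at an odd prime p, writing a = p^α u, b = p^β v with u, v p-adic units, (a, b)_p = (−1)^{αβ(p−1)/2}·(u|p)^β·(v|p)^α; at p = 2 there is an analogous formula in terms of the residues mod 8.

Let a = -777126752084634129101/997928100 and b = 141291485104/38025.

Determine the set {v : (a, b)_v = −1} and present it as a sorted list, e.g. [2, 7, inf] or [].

[2, 7, 23, 29]

(a, b) ≡ (-29, 1771) mod (ℚ^×)²; places V = {2, 3, 5, 7, 11, 13, 17, 23, 29, ∞}.
(a,b)_3: α=-10, u≡1; β=-2, v≡1 (mod 3); (1|3)=+1, (1|3)=+1; sign (−1)^0·+1^-2·+1^-10 = +1.
(a,b)_∞: sgn(-29)=−, sgn(1771)=+, so +1.
(a,b)_5: α=-2, u≡1; β=-2, v≡4 (mod 5); (1|5)=+1, (4|5)=+1; sign (−1)^0·+1^-2·+1^-2 = +1.
(a,b)_23: α=2, u≡11; β=1, v≡1 (mod 23); (11|23)=-1, (1|23)=+1; sign (−1)^0·-1^1·+1^2 = -1.
(a,b)_17: α=2, u≡3; β=0, v≡10 (mod 17); (3|17)=-1, (10|17)=-1; sign (−1)^0·-1^0·-1^2 = +1.
(a,b)_13: α=-2, u≡12; β=-2, v≡4 (mod 13); (12|13)=+1, (4|13)=+1; sign (−1)^0·+1^-2·+1^-2 = +1.
(a,b)_7: α=6, u≡6; β=3, v≡4 (mod 7); (6|7)=-1, (4|7)=+1; sign (−1)^0·-1^3·+1^6 = -1.
(a,b)_29: α=3, u≡13; β=2, v≡21 (mod 29); (13|29)=+1, (21|29)=-1; sign (−1)^0·+1^2·-1^3 = -1.
(a,b)_11: α=6, u≡5; β=3, v≡8 (mod 11); (5|11)=+1, (8|11)=-1; sign (−1)^0·+1^3·-1^6 = +1.
(a,b)_2: α=-2, β=4; u≡3, v≡3 (mod 8); ε(u)ε(v)=1·1, αω(v)=-2·1, βω(u)=4·1; sum ≡ 1  ⇒  -1.
Ram(-29, 1771) = {2, 7, 23, 29}; no ℚ_2-point on the conic.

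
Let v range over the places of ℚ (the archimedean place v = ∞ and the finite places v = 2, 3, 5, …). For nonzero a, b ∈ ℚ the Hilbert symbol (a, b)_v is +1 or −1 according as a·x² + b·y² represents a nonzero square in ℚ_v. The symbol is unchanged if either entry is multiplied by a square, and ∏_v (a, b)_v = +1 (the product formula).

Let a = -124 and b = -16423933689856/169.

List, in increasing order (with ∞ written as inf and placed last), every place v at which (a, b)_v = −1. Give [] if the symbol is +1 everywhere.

[11, 23, 31, inf]

(a, b) ≡ (-31, -1043119) mod (ℚ^×)²; places V = {2, 7, 11, 13, 19, 23, 31, ∞}.
(a,b)_11: α=0, u≡8; β=1, v≡10 (mod 11); (8|11)=-1, (10|11)=-1; sign (−1)^0·-1^1·-1^0 = -1.
(a,b)_31: α=1, u≡27; β=3, v≡15 (mod 31); (27|31)=-1, (15|31)=-1; sign (−1)^1·-1^3·-1^1 = -1.
(a,b)_23: α=0, u≡14; β=1, v≡8 (mod 23); (14|23)=-1, (8|23)=+1; sign (−1)^0·-1^1·+1^0 = -1.
(a,b)_13: α=0, u≡6; β=-2, v≡9 (mod 13); (6|13)=-1, (9|13)=+1; sign (−1)^0·-1^-2·+1^0 = +1.
(a,b)_19: α=0, u≡9; β=1, v≡7 (mod 19); (9|19)=+1, (7|19)=+1; sign (−1)^0·+1^1·+1^0 = +1.
(a,b)_2: α=2, β=14; u≡1, v≡1 (mod 8); ε(u)ε(v)=0·0, αω(v)=2·0, βω(u)=14·0; sum ≡ 0  ⇒  +1.
(a,b)_7: α=0, u≡2; β=1, v≡6 (mod 7); (2|7)=+1, (6|7)=-1; sign (−1)^0·+1^1·-1^0 = +1.
(a,b)_∞: sgn(-31)=−, sgn(-1043119)=−, so -1.
|Ram(-31, -1043119)| = 4, even; anisotropic at {11, 23, 31, ∞}.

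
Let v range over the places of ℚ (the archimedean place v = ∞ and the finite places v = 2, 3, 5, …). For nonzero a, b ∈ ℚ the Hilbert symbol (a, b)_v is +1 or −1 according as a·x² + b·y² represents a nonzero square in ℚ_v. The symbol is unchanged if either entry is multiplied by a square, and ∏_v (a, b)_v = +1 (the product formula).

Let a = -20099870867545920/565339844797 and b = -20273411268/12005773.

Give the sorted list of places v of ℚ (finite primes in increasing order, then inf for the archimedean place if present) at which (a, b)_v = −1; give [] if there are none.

Mod squares: a ≡ -36465, b ≡ -429. Check v ∈ {∞, 2, 3, 5, 7, 11, 13, 17, 31}.
v=2: v_2(a)=6, v_2(b)=2; units ≡ 7, 3 (mod 8); ε·ε+αω+βω = 1·1+6·1+2·0 ≡ 1  ⇒  (a,b)_2 = -1.
v=5: a=5^1·(≡3), b=5^0·(≡4) mod 5; (3|5)=-1, (4|5)=+1; (−1)^{1·0·2}·(-1)^0·(+1)^1 = +1.
v=3: a=3^19·(≡1), b=3^13·(≡1) mod 3; (1|3)=+1, (1|3)=+1; (−1)^{19·13·1}·(+1)^13·(+1)^19 = -1.
v=∞: -36465 < 0 and -429 < 0  ⇒  (a,b)_∞ = -1.
v=31: a=31^-6·(≡6), b=31^-4·(≡8) mod 31; (6|31)=-1, (8|31)=+1; (−1)^{-6·-4·15}·(-1)^-4·(+1)^-6 = +1.
v=11: a=11^1·(≡8), b=11^1·(≡5) mod 11; (8|11)=-1, (5|11)=+1; (−1)^{1·1·5}·(-1)^1·(+1)^1 = +1.
v=17: a=17^3·(≡7), b=17^2·(≡1) mod 17; (7|17)=-1, (1|17)=+1; (−1)^{3·2·8}·(-1)^2·(+1)^3 = +1.
v=7: a=7^-2·(≡3), b=7^0·(≡3) mod 7; (3|7)=-1, (3|7)=-1; (−1)^{-2·0·3}·(-1)^0·(-1)^-2 = +1.
v=13: a=13^-1·(≡10), b=13^-1·(≡7) mod 13; (10|13)=+1, (7|13)=-1; (−1)^{-1·-1·6}·(+1)^-1·(-1)^-1 = -1.
Ram(-36465, -429) = {2, 3, 13, ∞}; no ℚ_2-point on the conic.

[2, 3, 13, inf]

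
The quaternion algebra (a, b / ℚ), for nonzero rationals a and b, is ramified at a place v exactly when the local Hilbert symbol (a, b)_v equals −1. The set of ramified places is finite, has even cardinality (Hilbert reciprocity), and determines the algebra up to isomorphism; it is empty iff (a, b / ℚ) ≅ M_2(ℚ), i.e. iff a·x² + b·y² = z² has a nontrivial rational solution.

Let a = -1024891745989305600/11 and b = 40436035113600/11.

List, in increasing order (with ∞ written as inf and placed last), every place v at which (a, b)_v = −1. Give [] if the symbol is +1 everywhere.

[7, 11, 23, 29]

(a, b) ≡ (-24871, 1746206) mod (ℚ^×)²; places V = {2, 3, 5, 7, 11, 17, 19, 23, 29, ∞}.
(a,b)_29: α=2, u≡12; β=1, v≡26 (mod 29); (12|29)=-1, (26|29)=-1; sign (−1)^0·-1^1·-1^2 = -1.
(a,b)_5: α=2, u≡1; β=2, v≡4 (mod 5); (1|5)=+1, (4|5)=+1; sign (−1)^0·+1^2·+1^2 = +1.
(a,b)_2: α=8, β=7; u≡1, v≡7 (mod 8); ε(u)ε(v)=0·1, αω(v)=8·0, βω(u)=7·0; sum ≡ 0  ⇒  +1.
(a,b)_11: α=-1, u≡1; β=-1, v≡5 (mod 11); (1|11)=+1, (5|11)=+1; sign (−1)^1·+1^-1·+1^-1 = -1.
(a,b)_7: α=3, u≡5; β=3, v≡5 (mod 7); (5|7)=-1, (5|7)=-1; sign (−1)^1·-1^3·-1^3 = -1.
(a,b)_3: α=2, u≡2; β=2, v≡2 (mod 3); (2|3)=-1, (2|3)=-1; sign (−1)^0·-1^2·-1^2 = +1.
(a,b)_∞: sgn(-24871)=−, sgn(1746206)=+, so +1.
(a,b)_17: α=1, u≡1; β=1, v≡1 (mod 17); (1|17)=+1, (1|17)=+1; sign (−1)^0·+1^1·+1^1 = +1.
(a,b)_19: α=3, u≡8; β=2, v≡17 (mod 19); (8|19)=-1, (17|19)=+1; sign (−1)^0·-1^2·+1^3 = +1.
(a,b)_23: α=2, u≡14; β=1, v≡7 (mod 23); (14|23)=-1, (7|23)=-1; sign (−1)^0·-1^1·-1^2 = -1.
Ram(-24871, 1746206) = {7, 11, 23, 29}; no ℚ_7-point on the conic.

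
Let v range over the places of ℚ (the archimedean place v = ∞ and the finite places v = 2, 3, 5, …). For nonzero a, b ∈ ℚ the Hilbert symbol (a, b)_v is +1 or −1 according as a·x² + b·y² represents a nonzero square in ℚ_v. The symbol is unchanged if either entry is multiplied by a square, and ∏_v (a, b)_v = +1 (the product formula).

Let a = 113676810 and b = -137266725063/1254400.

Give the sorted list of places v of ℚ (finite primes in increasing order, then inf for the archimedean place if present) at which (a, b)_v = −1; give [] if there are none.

Mod squares: a ≡ 214890, b ≡ -494247. Check v ∈ {∞, 2, 3, 5, 7, 13, 17, 19, 23, 29, 31}.
v=13: a=13^1·(≡11), b=13^1·(≡2) mod 13; (11|13)=-1, (2|13)=-1; (−1)^{1·1·6}·(-1)^1·(-1)^1 = +1.
v=3: a=3^1·(≡2), b=3^1·(≡2) mod 3; (2|3)=-1, (2|3)=-1; (−1)^{1·1·1}·(-1)^1·(-1)^1 = -1.
v=∞: 214890 > 0 and -494247 < 0  ⇒  (a,b)_∞ = +1.
v=29: a=29^1·(≡18), b=29^1·(≡16) mod 29; (18|29)=-1, (16|29)=+1; (−1)^{1·1·14}·(-1)^1·(+1)^1 = -1.
v=23: a=23^2·(≡1), b=23^1·(≡6) mod 23; (1|23)=+1, (6|23)=+1; (−1)^{2·1·11}·(+1)^1·(+1)^2 = +1.
v=5: a=5^1·(≡2), b=5^-2·(≡2) mod 5; (2|5)=-1, (2|5)=-1; (−1)^{1·-2·2}·(-1)^-2·(-1)^1 = -1.
v=2: v_2(a)=1, v_2(b)=-10; units ≡ 5, 1 (mod 8); ε·ε+αω+βω = 0·0+1·0+-10·1 ≡ 0  ⇒  (a,b)_2 = +1.
v=17: a=17^0·(≡3), b=17^2·(≡12) mod 17; (3|17)=-1, (12|17)=-1; (−1)^{0·2·8}·(-1)^2·(-1)^0 = +1.
v=31: a=31^0·(≡27), b=31^2·(≡30) mod 31; (27|31)=-1, (30|31)=-1; (−1)^{0·2·15}·(-1)^2·(-1)^0 = +1.
v=19: a=19^1·(≡4), b=19^1·(≡7) mod 19; (4|19)=+1, (7|19)=+1; (−1)^{1·1·9}·(+1)^1·(+1)^1 = -1.
v=7: a=7^0·(≡2), b=7^-2·(≡1) mod 7; (2|7)=+1, (1|7)=+1; (−1)^{0·-2·3}·(+1)^-2·(+1)^0 = +1.
Ram(214890, -494247) = {3, 5, 19, 29}; no ℚ_3-point on the conic.

[3, 5, 19, 29]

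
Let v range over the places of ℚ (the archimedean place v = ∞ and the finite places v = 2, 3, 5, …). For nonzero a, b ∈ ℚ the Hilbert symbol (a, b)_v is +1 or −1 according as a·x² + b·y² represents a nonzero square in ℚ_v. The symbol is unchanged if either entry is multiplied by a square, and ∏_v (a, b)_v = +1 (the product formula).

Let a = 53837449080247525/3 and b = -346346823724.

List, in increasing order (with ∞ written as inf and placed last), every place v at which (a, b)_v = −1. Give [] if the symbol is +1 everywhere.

[3, 19]

Mod squares: a ≡ 3927, b ≡ -19. Check v ∈ {∞, 2, 3, 5, 7, 11, 17, 19}.
v=17: a=17^3·(≡12), b=17^2·(≡16) mod 17; (12|17)=-1, (16|17)=+1; (−1)^{3·2·8}·(-1)^2·(+1)^3 = +1.
v=19: a=19^6·(≡2), b=19^5·(≡2) mod 19; (2|19)=-1, (2|19)=-1; (−1)^{6·5·9}·(-1)^5·(-1)^6 = -1.
v=5: a=5^2·(≡2), b=5^0·(≡1) mod 5; (2|5)=-1, (1|5)=+1; (−1)^{2·0·2}·(-1)^0·(+1)^2 = +1.
v=∞: 3927 > 0 and -19 < 0  ⇒  (a,b)_∞ = +1.
v=11: a=11^3·(≡4), b=11^2·(≡1) mod 11; (4|11)=+1, (1|11)=+1; (−1)^{3·2·5}·(+1)^2·(+1)^3 = +1.
v=3: a=3^-1·(≡1), b=3^0·(≡2) mod 3; (1|3)=+1, (2|3)=-1; (−1)^{-1·0·1}·(+1)^0·(-1)^-1 = -1.
v=2: v_2(a)=0, v_2(b)=2; units ≡ 7, 5 (mod 8); ε·ε+αω+βω = 1·0+0·1+2·0 ≡ 0  ⇒  (a,b)_2 = +1.
v=7: a=7^1·(≡1), b=7^0·(≡1) mod 7; (1|7)=+1, (1|7)=+1; (−1)^{1·0·3}·(+1)^0·(+1)^1 = +1.
|Ram(3927, -19)| = 2, even; anisotropic at {3, 19}.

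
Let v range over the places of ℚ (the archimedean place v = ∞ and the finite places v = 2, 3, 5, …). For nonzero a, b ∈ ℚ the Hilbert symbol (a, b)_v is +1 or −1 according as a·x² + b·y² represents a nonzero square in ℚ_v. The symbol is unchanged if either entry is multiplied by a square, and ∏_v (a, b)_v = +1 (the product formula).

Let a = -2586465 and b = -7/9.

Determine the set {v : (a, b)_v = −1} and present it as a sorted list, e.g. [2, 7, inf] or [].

[3, 5, 17, inf]

(a, b) ≡ (-5865, -7) mod (ℚ^×)²; places V = {2, 3, 5, 7, 17, 23, ∞}.
(a,b)_3: α=3, u≡1; β=-2, v≡2 (mod 3); (1|3)=+1, (2|3)=-1; sign (−1)^0·+1^-2·-1^3 = -1.
(a,b)_7: α=2, u≡2; β=1, v≡3 (mod 7); (2|7)=+1, (3|7)=-1; sign (−1)^0·+1^1·-1^2 = +1.
(a,b)_∞: sgn(-5865)=−, sgn(-7)=−, so -1.
(a,b)_2: α=0, β=0; u≡7, v≡1 (mod 8); ε(u)ε(v)=1·0, αω(v)=0·0, βω(u)=0·0; sum ≡ 0  ⇒  +1.
(a,b)_17: α=1, u≡5; β=0, v≡3 (mod 17); (5|17)=-1, (3|17)=-1; sign (−1)^0·-1^0·-1^1 = -1.
(a,b)_23: α=1, u≡15; β=0, v≡12 (mod 23); (15|23)=-1, (12|23)=+1; sign (−1)^0·-1^0·+1^1 = +1.
(a,b)_5: α=1, u≡2; β=0, v≡2 (mod 5); (2|5)=-1, (2|5)=-1; sign (−1)^0·-1^0·-1^1 = -1.
|Ram(-5865, -7)| = 4, even; anisotropic at {3, 5, 17, ∞}.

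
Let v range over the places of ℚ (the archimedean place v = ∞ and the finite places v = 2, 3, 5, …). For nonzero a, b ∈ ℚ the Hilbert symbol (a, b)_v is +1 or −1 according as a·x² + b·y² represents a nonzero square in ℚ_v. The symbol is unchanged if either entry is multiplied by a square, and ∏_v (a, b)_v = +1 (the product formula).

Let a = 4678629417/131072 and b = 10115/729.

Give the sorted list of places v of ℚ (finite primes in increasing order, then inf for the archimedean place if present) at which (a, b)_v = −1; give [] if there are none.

(a, b) ≡ (66, 35) mod (ℚ^×)²; places V = {2, 3, 5, 7, 11, 17, ∞}.
(a,b)_17: α=0, u≡1; β=2, v≡8 (mod 17); (1|17)=+1, (8|17)=+1; sign (−1)^0·+1^2·+1^0 = +1.
(a,b)_5: α=0, u≡1; β=1, v≡2 (mod 5); (1|5)=+1, (2|5)=-1; sign (−1)^0·+1^1·-1^0 = +1.
(a,b)_3: α=11, u≡1; β=-6, v≡2 (mod 3); (1|3)=+1, (2|3)=-1; sign (−1)^0·+1^-6·-1^11 = -1.
(a,b)_7: α=4, u≡5; β=1, v≡3 (mod 7); (5|7)=-1, (3|7)=-1; sign (−1)^0·-1^1·-1^4 = -1.
(a,b)_∞: sgn(66)=+, sgn(35)=+, so +1.
(a,b)_2: α=-17, β=0; u≡1, v≡3 (mod 8); ε(u)ε(v)=0·1, αω(v)=-17·1, βω(u)=0·0; sum ≡ 1  ⇒  -1.
(a,b)_11: α=1, u≡6; β=0, v≡2 (mod 11); (6|11)=-1, (2|11)=-1; sign (−1)^0·-1^0·-1^1 = -1.
Ram(66, 35) = {2, 3, 7, 11}; no ℚ_2-point on the conic.

[2, 3, 7, 11]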